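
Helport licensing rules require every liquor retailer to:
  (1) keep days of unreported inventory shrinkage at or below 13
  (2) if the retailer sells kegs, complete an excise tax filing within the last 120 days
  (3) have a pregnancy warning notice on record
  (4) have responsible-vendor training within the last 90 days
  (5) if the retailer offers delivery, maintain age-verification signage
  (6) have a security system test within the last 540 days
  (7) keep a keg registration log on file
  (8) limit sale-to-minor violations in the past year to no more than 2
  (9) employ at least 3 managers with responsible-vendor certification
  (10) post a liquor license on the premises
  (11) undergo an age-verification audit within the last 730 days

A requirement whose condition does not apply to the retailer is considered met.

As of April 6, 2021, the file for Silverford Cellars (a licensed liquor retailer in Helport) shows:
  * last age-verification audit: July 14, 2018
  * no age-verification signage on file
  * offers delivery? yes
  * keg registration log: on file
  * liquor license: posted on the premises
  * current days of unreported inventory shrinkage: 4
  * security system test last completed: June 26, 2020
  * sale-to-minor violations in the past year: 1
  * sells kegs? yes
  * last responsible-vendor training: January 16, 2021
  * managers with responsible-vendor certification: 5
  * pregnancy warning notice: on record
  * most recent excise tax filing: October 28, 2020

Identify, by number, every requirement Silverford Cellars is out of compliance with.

1. days of unreported inventory shrinkage 4 ≤ 13 → met
2. condition 'sells kegs' holds; excise tax filing 160 days ago vs limit 120 → not met
3. pregnancy warning notice present → met
4. responsible-vendor training 80 days ago vs limit 90 → met
5. condition 'offers delivery' holds; age-verification signage absent → not met
6. security system test 284 days ago vs limit 540 → met
7. keg registration log present → met
8. sale-to-minor violations in the past year 1 ≤ 2 → met
9. managers with responsible-vendor certification 5 ≥ 3 → met
10. liquor license present → met
11. age-verification audit 997 days ago vs limit 730 → not met
Not met: 2, 5, 11

2, 5, 11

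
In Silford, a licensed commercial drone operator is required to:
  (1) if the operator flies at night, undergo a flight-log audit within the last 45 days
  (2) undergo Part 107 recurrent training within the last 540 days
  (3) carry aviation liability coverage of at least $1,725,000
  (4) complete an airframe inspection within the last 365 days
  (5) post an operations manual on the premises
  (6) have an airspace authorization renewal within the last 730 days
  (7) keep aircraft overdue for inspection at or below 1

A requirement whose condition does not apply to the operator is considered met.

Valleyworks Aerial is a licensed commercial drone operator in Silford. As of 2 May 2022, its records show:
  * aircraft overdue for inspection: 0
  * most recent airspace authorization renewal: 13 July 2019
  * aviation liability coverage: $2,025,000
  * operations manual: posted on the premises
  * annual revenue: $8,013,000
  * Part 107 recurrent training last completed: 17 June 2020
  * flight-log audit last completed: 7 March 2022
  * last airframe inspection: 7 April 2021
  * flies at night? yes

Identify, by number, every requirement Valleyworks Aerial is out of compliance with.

1, 2, 4, 6

1. condition 'flies at night' holds; flight-log audit 56 days ago vs limit 45 → not met
2. Part 107 recurrent training 684 days ago vs limit 540 → not met
3. aviation liability coverage $2,025,000 ≥ $1,725,000 → met
4. airframe inspection 390 days ago vs limit 365 → not met
5. operations manual present → met
6. airspace authorization renewal 1024 days ago vs limit 730 → not met
7. aircraft overdue for inspection 0 ≤ 1 → met
Not met: 1, 2, 4, 6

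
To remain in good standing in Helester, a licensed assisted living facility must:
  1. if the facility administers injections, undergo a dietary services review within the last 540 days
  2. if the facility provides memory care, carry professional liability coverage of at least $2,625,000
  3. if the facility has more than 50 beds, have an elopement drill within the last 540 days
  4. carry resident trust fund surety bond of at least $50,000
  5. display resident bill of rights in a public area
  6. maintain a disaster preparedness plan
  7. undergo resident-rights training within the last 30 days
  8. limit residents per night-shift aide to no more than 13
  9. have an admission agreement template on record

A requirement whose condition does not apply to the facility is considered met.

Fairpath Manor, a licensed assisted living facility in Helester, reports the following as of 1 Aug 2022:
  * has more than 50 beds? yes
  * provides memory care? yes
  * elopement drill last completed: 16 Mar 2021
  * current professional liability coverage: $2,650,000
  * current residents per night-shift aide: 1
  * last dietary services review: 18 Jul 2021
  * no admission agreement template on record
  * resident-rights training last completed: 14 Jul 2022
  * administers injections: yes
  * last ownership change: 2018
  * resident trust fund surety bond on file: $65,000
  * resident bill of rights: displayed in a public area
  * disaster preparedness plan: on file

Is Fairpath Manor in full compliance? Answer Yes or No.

No

1. condition 'administers injections' holds; dietary services review 379 days ago vs limit 540 → met
2. condition 'provides memory care' holds; professional liability coverage $2,650,000 ≥ $2,625,000 → met
3. condition 'has more than 50 beds' holds; elopement drill 503 days ago vs limit 540 → met
4. resident trust fund surety bond $65,000 ≥ $50,000 → met
5. resident bill of rights present → met
6. disaster preparedness plan present → met
7. resident-rights training 18 days ago vs limit 30 → met
8. residents per night-shift aide 1 ≤ 13 → met
9. admission agreement template absent → not met
Not met: 9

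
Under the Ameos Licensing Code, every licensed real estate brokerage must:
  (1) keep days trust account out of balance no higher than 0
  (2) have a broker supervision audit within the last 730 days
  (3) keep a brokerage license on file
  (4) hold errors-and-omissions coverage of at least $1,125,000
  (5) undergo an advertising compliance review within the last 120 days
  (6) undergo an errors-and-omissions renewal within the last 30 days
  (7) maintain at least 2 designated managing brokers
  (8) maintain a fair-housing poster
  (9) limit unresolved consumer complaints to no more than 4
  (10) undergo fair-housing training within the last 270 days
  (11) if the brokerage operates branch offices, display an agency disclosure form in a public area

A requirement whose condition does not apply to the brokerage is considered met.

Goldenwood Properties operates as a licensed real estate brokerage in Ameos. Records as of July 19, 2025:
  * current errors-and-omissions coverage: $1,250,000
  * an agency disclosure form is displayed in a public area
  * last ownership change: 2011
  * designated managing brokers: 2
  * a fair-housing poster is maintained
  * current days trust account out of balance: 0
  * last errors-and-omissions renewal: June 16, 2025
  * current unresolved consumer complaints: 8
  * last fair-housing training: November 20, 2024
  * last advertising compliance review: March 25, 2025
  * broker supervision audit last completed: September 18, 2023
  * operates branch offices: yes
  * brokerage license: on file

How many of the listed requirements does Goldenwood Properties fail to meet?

1. days trust account out of balance 0 ≤ 0 → met
2. broker supervision audit 670 days ago vs limit 730 → met
3. brokerage license present → met
4. errors-and-omissions coverage $1,250,000 ≥ $1,125,000 → met
5. advertising compliance review 116 days ago vs limit 120 → met
6. errors-and-omissions renewal 33 days ago vs limit 30 → not met
7. designated managing brokers 2 ≥ 2 → met
8. fair-housing poster present → met
9. unresolved consumer complaints 8 > 4 → not met
10. fair-housing training 241 days ago vs limit 270 → met
11. condition 'operates branch offices' holds; agency disclosure form present → met
Not met: 2 of 11

2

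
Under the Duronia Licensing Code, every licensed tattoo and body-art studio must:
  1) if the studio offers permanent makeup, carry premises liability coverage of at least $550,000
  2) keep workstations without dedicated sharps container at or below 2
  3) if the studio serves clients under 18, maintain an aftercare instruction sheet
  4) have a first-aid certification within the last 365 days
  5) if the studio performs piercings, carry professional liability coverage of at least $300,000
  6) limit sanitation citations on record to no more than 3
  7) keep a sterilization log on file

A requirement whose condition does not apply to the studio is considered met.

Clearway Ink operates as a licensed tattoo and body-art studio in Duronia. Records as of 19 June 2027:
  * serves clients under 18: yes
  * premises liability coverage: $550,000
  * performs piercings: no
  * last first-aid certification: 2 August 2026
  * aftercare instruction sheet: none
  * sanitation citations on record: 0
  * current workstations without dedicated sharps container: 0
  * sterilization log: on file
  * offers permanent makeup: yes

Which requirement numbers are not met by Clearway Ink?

1. condition 'offers permanent makeup' holds; premises liability coverage $550,000 ≥ $550,000 → met
2. workstations without dedicated sharps container 0 ≤ 2 → met
3. condition 'serves clients under 18' holds; aftercare instruction sheet absent → not met
4. first-aid certification 321 days ago vs limit 365 → met
5. condition 'performs piercings' does not hold → requirement n/a → met
6. sanitation citations on record 0 ≤ 3 → met
7. sterilization log present → met
Not met: 3

3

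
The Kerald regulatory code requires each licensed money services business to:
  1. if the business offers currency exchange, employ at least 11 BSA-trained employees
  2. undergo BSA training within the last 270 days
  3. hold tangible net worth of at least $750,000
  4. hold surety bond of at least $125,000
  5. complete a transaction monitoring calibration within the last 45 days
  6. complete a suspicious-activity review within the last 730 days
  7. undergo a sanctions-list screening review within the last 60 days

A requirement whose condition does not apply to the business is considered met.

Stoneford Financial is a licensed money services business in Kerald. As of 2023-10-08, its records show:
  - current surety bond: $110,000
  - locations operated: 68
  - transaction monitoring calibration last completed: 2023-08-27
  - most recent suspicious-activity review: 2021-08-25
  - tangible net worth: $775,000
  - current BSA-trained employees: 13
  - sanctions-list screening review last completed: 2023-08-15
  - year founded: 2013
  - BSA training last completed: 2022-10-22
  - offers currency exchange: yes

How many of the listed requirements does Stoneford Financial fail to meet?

1. condition 'offers currency exchange' holds; BSA-trained employees 13 ≥ 11 → met
2. BSA training 351 days ago vs limit 270 → not met
3. tangible net worth $775,000 ≥ $750,000 → met
4. surety bond $110,000 < $125,000 → not met
5. transaction monitoring calibration 42 days ago vs limit 45 → met
6. suspicious-activity review 774 days ago vs limit 730 → not met
7. sanctions-list screening review 54 days ago vs limit 60 → met
Not met: 3 of 7

3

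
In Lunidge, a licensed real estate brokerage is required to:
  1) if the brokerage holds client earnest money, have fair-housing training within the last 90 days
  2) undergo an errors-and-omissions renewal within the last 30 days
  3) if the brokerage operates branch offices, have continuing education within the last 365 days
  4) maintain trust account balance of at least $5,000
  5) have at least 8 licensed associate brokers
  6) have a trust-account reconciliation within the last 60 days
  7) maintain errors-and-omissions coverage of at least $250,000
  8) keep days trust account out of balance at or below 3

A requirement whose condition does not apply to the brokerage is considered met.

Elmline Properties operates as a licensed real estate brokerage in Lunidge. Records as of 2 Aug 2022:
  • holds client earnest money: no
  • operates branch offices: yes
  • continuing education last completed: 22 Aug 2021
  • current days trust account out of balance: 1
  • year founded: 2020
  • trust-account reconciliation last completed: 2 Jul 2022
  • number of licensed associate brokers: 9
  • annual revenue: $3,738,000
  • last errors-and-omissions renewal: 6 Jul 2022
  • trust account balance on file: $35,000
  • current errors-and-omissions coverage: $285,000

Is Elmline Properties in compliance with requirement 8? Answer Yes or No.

Yes

8. days trust account out of balance 1 ≤ 3 → met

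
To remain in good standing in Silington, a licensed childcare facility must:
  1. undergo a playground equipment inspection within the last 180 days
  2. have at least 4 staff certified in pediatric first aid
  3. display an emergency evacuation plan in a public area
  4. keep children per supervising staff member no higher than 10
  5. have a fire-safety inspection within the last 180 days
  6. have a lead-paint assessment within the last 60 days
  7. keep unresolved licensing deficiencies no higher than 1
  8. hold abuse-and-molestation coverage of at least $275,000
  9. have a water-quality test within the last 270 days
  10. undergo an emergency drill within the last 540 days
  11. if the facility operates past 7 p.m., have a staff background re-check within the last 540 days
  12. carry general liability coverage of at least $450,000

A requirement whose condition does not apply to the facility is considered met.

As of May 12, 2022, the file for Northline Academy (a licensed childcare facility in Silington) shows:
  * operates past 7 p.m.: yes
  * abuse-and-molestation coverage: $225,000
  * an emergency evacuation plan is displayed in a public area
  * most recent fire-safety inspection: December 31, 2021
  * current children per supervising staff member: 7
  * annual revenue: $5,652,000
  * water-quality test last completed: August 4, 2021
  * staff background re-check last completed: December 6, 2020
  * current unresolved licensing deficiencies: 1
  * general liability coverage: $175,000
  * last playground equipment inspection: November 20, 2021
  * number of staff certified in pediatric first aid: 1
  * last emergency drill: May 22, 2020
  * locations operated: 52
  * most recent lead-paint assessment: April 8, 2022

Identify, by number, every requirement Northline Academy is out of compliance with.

2, 8, 9, 10, 12

1. playground equipment inspection 173 days ago vs limit 180 → met
2. staff certified in pediatric first aid 1 < 4 → not met
3. emergency evacuation plan present → met
4. children per supervising staff member 7 ≤ 10 → met
5. fire-safety inspection 132 days ago vs limit 180 → met
6. lead-paint assessment 34 days ago vs limit 60 → met
7. unresolved licensing deficiencies 1 ≤ 1 → met
8. abuse-and-molestation coverage $225,000 < $275,000 → not met
9. water-quality test 281 days ago vs limit 270 → not met
10. emergency drill 720 days ago vs limit 540 → not met
11. condition 'operates past 7 p.m.' holds; staff background re-check 522 days ago vs limit 540 → met
12. general liability coverage $175,000 < $450,000 → not met
Not met: 2, 8, 9, 10, 12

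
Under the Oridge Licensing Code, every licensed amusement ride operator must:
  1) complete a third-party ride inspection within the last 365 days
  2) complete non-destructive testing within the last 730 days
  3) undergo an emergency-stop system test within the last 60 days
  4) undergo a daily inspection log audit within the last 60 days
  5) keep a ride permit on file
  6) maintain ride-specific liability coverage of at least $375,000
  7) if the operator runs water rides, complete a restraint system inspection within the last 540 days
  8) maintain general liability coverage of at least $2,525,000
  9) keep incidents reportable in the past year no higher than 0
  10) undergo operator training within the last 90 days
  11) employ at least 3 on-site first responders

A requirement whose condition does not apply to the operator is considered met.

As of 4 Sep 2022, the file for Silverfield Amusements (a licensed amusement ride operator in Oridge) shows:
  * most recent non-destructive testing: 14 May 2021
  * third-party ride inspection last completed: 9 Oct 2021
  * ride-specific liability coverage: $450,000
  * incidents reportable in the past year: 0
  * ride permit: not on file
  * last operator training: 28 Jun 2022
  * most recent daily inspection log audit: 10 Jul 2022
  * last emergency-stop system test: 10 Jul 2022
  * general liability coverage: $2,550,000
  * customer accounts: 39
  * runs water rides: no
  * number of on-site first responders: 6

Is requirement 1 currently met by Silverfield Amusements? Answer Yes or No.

1. third-party ride inspection 330 days ago vs limit 365 → met

Yes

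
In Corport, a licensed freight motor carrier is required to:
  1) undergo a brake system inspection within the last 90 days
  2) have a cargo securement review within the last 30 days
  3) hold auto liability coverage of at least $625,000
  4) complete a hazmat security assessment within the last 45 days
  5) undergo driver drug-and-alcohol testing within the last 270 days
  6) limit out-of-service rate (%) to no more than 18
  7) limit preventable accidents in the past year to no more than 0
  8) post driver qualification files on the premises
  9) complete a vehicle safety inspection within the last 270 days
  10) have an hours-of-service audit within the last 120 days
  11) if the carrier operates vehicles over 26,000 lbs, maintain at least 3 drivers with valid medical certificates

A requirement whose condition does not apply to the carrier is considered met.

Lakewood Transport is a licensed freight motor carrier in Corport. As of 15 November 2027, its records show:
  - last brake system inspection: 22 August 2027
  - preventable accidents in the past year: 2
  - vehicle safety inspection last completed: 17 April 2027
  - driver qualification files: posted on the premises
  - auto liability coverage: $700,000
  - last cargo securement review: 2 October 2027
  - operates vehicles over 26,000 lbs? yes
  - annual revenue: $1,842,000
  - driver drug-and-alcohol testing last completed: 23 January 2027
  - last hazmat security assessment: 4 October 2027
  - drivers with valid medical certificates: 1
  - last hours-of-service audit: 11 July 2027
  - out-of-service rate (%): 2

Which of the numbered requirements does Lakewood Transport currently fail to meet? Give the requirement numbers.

1. brake system inspection 85 days ago vs limit 90 → met
2. cargo securement review 44 days ago vs limit 30 → not met
3. auto liability coverage $700,000 ≥ $625,000 → met
4. hazmat security assessment 42 days ago vs limit 45 → met
5. driver drug-and-alcohol testing 296 days ago vs limit 270 → not met
6. out-of-service rate (%) 2 ≤ 18 → met
7. preventable accidents in the past year 2 > 0 → not met
8. driver qualification files present → met
9. vehicle safety inspection 212 days ago vs limit 270 → met
10. hours-of-service audit 127 days ago vs limit 120 → not met
11. condition 'operates vehicles over 26,000 lbs' holds; drivers with valid medical certificates 1 < 3 → not met
Not met: 2, 5, 7, 10, 11

2, 5, 7, 10, 11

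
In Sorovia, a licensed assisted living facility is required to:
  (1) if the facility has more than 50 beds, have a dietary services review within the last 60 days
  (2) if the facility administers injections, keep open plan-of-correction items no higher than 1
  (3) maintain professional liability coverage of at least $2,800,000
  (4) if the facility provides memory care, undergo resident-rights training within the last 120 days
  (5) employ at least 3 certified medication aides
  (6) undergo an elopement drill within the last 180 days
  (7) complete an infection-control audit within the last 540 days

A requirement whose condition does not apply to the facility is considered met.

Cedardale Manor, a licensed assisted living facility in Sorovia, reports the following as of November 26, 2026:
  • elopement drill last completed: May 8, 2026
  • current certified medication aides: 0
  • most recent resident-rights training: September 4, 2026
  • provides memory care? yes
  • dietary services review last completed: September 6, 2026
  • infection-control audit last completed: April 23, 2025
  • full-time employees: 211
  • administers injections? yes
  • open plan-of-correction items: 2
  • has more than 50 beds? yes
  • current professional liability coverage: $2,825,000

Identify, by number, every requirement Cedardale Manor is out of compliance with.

1. condition 'has more than 50 beds' holds; dietary services review 81 days ago vs limit 60 → not met
2. condition 'administers injections' holds; open plan-of-correction items 2 > 1 → not met
3. professional liability coverage $2,825,000 ≥ $2,800,000 → met
4. condition 'provides memory care' holds; resident-rights training 83 days ago vs limit 120 → met
5. certified medication aides 0 < 3 → not met
6. elopement drill 202 days ago vs limit 180 → not met
7. infection-control audit 582 days ago vs limit 540 → not met
Not met: 1, 2, 5, 6, 7

1, 2, 5, 6, 7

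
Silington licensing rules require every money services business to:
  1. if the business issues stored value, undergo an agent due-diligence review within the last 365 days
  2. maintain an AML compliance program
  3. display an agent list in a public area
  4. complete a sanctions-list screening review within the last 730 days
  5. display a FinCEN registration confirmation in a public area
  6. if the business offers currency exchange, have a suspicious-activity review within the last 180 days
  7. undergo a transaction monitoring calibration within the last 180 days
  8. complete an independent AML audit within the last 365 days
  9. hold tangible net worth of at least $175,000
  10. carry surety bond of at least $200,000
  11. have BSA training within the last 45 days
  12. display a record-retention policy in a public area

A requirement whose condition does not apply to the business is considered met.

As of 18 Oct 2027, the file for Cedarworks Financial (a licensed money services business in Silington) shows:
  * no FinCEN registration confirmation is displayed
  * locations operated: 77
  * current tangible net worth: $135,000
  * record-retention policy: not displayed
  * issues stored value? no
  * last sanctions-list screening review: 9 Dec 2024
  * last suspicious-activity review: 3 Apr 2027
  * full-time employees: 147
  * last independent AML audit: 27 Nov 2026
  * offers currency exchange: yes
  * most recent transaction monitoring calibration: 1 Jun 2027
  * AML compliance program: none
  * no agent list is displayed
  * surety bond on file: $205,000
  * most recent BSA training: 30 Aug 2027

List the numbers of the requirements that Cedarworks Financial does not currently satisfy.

1. condition 'issues stored value' does not hold → requirement n/a → met
2. AML compliance program absent → not met
3. agent list absent → not met
4. sanctions-list screening review 1043 days ago vs limit 730 → not met
5. FinCEN registration confirmation absent → not met
6. condition 'offers currency exchange' holds; suspicious-activity review 198 days ago vs limit 180 → not met
7. transaction monitoring calibration 139 days ago vs limit 180 → met
8. independent AML audit 325 days ago vs limit 365 → met
9. tangible net worth $135,000 < $175,000 → not met
10. surety bond $205,000 ≥ $200,000 → met
11. BSA training 49 days ago vs limit 45 → not met
12. record-retention policy absent → not met
Not met: 2, 3, 4, 5, 6, 9, 11, 12

2, 3, 4, 5, 6, 9, 11, 12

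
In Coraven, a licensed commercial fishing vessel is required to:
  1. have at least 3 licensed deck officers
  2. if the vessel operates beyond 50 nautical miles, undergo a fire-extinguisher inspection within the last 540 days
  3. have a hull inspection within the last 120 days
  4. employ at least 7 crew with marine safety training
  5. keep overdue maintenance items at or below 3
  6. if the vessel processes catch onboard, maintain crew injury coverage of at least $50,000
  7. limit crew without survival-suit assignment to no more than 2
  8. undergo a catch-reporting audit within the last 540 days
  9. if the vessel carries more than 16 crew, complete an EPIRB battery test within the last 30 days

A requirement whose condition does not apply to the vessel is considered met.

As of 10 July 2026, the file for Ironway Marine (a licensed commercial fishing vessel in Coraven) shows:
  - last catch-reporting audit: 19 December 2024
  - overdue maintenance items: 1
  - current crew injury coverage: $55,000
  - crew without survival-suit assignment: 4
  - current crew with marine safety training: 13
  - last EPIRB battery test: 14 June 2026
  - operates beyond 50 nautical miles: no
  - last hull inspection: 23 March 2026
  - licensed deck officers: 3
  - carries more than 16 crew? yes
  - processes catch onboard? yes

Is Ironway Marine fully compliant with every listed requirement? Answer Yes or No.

No

1. licensed deck officers 3 ≥ 3 → met
2. condition 'operates beyond 50 nautical miles' does not hold → requirement n/a → met
3. hull inspection 109 days ago vs limit 120 → met
4. crew with marine safety training 13 ≥ 7 → met
5. overdue maintenance items 1 ≤ 3 → met
6. condition 'processes catch onboard' holds; crew injury coverage $55,000 ≥ $50,000 → met
7. crew without survival-suit assignment 4 > 2 → not met
8. catch-reporting audit 568 days ago vs limit 540 → not met
9. condition 'carries more than 16 crew' holds; EPIRB battery test 26 days ago vs limit 30 → met
Not met: 7, 8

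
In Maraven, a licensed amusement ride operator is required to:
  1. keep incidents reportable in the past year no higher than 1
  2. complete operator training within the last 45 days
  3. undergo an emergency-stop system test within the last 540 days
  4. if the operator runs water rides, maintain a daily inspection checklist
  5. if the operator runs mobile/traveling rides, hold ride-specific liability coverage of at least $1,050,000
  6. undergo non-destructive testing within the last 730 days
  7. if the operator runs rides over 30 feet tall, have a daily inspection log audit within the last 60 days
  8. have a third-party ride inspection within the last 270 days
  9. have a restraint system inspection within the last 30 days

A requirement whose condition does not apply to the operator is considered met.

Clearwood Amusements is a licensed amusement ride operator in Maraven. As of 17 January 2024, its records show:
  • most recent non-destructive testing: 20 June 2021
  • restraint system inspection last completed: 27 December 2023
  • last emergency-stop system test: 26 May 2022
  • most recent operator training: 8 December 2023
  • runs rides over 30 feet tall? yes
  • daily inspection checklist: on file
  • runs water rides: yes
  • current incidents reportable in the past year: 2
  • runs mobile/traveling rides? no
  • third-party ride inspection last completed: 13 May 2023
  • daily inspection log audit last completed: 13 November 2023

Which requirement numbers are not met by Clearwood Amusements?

1, 3, 6, 7

1. incidents reportable in the past year 2 > 1 → not met
2. operator training 40 days ago vs limit 45 → met
3. emergency-stop system test 601 days ago vs limit 540 → not met
4. condition 'runs water rides' holds; daily inspection checklist present → met
5. condition 'runs mobile/traveling rides' does not hold → requirement n/a → met
6. non-destructive testing 941 days ago vs limit 730 → not met
7. condition 'runs rides over 30 feet tall' holds; daily inspection log audit 65 days ago vs limit 60 → not met
8. third-party ride inspection 249 days ago vs limit 270 → met
9. restraint system inspection 21 days ago vs limit 30 → met
Not met: 1, 3, 6, 7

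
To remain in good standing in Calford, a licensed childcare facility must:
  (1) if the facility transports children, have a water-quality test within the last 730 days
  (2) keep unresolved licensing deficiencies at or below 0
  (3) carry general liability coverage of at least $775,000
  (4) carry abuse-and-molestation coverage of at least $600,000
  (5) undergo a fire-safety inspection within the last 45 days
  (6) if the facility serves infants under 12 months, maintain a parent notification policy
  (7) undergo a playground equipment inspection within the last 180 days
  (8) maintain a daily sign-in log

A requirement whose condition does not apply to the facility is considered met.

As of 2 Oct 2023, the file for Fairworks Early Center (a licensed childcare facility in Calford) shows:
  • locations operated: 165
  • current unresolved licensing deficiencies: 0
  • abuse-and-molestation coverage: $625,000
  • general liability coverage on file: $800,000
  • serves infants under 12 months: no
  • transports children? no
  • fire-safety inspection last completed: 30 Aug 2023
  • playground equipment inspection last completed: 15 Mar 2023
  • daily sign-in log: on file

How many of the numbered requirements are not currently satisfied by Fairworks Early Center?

1

1. condition 'transports children' does not hold → requirement n/a → met
2. unresolved licensing deficiencies 0 ≤ 0 → met
3. general liability coverage $800,000 ≥ $775,000 → met
4. abuse-and-molestation coverage $625,000 ≥ $600,000 → met
5. fire-safety inspection 33 days ago vs limit 45 → met
6. condition 'serves infants under 12 months' does not hold → requirement n/a → met
7. playground equipment inspection 201 days ago vs limit 180 → not met
8. daily sign-in log present → met
Not met: 1 of 8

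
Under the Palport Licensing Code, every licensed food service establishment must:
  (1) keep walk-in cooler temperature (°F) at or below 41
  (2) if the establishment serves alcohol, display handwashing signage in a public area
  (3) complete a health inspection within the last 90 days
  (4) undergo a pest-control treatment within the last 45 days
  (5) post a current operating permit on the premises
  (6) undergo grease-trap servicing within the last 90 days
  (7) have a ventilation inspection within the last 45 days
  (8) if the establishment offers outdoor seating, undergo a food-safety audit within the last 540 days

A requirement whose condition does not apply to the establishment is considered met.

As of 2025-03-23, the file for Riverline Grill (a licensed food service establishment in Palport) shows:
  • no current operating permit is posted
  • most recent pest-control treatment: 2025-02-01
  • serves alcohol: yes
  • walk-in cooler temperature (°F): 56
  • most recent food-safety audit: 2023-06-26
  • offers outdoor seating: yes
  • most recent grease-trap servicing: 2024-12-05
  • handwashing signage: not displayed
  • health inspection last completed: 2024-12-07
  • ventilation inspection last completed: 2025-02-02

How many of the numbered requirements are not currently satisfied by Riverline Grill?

1. walk-in cooler temperature (°F) 56 > 41 → not met
2. condition 'serves alcohol' holds; handwashing signage absent → not met
3. health inspection 106 days ago vs limit 90 → not met
4. pest-control treatment 50 days ago vs limit 45 → not met
5. current operating permit absent → not met
6. grease-trap servicing 108 days ago vs limit 90 → not met
7. ventilation inspection 49 days ago vs limit 45 → not met
8. condition 'offers outdoor seating' holds; food-safety audit 636 days ago vs limit 540 → not met
Not met: 8 of 8

8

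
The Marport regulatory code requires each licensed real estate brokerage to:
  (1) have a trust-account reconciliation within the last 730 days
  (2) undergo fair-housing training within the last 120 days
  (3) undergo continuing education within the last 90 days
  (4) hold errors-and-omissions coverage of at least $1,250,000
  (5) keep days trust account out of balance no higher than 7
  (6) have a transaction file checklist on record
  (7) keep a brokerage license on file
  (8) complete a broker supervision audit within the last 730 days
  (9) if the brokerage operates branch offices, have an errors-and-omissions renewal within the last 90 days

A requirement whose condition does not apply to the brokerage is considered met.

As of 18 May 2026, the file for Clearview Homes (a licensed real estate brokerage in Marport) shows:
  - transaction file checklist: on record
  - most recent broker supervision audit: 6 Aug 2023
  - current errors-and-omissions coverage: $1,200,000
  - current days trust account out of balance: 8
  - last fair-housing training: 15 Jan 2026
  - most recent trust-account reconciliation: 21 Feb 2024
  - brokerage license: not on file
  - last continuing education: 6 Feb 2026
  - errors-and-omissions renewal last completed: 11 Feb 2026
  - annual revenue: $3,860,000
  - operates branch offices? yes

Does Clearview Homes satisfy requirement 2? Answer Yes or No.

2. fair-housing training 123 days ago vs limit 120 → not met

No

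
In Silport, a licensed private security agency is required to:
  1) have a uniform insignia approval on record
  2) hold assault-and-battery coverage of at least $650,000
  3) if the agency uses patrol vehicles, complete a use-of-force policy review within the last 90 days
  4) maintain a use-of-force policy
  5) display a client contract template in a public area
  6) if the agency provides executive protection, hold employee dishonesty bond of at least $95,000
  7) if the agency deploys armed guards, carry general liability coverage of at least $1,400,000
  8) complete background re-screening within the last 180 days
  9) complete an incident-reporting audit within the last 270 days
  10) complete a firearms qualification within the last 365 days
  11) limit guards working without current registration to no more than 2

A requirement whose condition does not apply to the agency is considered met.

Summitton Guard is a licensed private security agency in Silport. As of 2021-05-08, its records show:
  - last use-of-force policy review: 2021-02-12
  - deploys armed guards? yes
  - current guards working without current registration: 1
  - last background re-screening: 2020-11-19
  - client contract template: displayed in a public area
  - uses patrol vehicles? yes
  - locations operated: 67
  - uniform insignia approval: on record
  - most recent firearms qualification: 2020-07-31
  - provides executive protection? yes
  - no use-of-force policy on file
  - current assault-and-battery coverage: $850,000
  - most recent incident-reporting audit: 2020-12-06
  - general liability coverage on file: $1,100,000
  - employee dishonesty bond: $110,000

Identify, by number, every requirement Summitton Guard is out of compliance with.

1. uniform insignia approval present → met
2. assault-and-battery coverage $850,000 ≥ $650,000 → met
3. condition 'uses patrol vehicles' holds; use-of-force policy review 85 days ago vs limit 90 → met
4. use-of-force policy absent → not met
5. client contract template present → met
6. condition 'provides executive protection' holds; employee dishonesty bond $110,000 ≥ $95,000 → met
7. condition 'deploys armed guards' holds; general liability coverage $1,100,000 < $1,400,000 → not met
8. background re-screening 170 days ago vs limit 180 → met
9. incident-reporting audit 153 days ago vs limit 270 → met
10. firearms qualification 281 days ago vs limit 365 → met
11. guards working without current registration 1 ≤ 2 → met
Not met: 4, 7

4, 7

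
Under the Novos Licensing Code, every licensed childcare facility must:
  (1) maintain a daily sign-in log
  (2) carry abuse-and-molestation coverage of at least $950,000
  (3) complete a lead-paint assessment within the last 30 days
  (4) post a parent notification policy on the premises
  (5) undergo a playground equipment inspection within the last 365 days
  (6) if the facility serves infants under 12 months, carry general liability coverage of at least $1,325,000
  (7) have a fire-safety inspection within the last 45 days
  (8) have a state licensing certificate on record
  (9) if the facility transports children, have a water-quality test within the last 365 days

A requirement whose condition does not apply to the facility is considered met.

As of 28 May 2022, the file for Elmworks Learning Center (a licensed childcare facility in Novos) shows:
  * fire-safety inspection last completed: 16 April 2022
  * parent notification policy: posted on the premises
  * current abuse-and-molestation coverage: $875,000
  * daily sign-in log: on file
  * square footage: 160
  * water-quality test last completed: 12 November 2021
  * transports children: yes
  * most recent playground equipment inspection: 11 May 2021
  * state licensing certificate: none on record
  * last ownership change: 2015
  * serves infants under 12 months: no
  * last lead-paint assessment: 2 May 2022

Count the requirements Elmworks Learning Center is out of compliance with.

3

1. daily sign-in log present → met
2. abuse-and-molestation coverage $875,000 < $950,000 → not met
3. lead-paint assessment 26 days ago vs limit 30 → met
4. parent notification policy present → met
5. playground equipment inspection 382 days ago vs limit 365 → not met
6. condition 'serves infants under 12 months' does not hold → requirement n/a → met
7. fire-safety inspection 42 days ago vs limit 45 → met
8. state licensing certificate absent → not met
9. condition 'transports children' holds; water-quality test 197 days ago vs limit 365 → met
Not met: 3 of 9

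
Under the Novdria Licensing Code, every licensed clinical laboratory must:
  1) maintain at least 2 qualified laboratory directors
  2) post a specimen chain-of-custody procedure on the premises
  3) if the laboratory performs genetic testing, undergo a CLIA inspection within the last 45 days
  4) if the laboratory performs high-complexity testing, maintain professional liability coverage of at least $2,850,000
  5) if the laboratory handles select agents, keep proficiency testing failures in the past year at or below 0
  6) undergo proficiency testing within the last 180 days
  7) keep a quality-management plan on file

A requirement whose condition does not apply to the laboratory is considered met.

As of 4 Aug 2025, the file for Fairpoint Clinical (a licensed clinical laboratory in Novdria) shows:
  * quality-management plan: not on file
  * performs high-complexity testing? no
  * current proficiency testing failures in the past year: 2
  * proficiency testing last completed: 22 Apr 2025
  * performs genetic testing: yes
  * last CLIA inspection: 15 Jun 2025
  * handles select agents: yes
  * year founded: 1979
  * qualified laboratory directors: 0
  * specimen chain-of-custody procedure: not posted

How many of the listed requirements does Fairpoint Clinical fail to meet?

5

1. qualified laboratory directors 0 < 2 → not met
2. specimen chain-of-custody procedure absent → not met
3. condition 'performs genetic testing' holds; CLIA inspection 50 days ago vs limit 45 → not met
4. condition 'performs high-complexity testing' does not hold → requirement n/a → met
5. condition 'handles select agents' holds; proficiency testing failures in the past year 2 > 0 → not met
6. proficiency testing 104 days ago vs limit 180 → met
7. quality-management plan absent → not met
Not met: 5 of 7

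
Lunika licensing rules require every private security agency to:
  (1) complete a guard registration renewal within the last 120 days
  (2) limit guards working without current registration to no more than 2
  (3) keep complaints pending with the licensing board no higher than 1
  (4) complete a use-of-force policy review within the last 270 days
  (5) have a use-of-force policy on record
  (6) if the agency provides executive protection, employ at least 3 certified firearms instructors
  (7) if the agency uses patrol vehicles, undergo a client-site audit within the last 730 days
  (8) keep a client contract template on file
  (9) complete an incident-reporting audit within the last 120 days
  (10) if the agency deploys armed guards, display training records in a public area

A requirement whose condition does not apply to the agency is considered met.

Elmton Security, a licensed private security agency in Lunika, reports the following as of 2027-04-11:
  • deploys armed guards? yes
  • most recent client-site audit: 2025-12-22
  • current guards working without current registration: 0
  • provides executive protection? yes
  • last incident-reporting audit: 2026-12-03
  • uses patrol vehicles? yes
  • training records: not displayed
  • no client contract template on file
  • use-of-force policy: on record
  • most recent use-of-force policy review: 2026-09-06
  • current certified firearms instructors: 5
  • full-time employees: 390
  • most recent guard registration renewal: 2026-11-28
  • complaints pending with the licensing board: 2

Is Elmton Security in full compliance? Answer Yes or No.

No

1. guard registration renewal 134 days ago vs limit 120 → not met
2. guards working without current registration 0 ≤ 2 → met
3. complaints pending with the licensing board 2 > 1 → not met
4. use-of-force policy review 217 days ago vs limit 270 → met
5. use-of-force policy present → met
6. condition 'provides executive protection' holds; certified firearms instructors 5 ≥ 3 → met
7. condition 'uses patrol vehicles' holds; client-site audit 475 days ago vs limit 730 → met
8. client contract template absent → not met
9. incident-reporting audit 129 days ago vs limit 120 → not met
10. condition 'deploys armed guards' holds; training records absent → not met
Not met: 1, 3, 8, 9, 10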